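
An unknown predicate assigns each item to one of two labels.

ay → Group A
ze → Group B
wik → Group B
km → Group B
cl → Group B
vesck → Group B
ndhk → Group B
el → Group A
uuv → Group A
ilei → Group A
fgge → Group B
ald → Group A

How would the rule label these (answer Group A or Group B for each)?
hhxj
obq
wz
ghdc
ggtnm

The rule appears to be: starts with a vowel.
hhxj: starts with 'h' — doesn't qualify, so Group B. obq: starts with 'o' — matches, so Group A. wz: starts with 'w' — doesn't qualify, so Group B. ghdc: starts with 'g' — doesn't qualify, so Group B. ggtnm: starts with 'g' — doesn't qualify, so Group B.

Group B, Group A, Group B, Group B, Group B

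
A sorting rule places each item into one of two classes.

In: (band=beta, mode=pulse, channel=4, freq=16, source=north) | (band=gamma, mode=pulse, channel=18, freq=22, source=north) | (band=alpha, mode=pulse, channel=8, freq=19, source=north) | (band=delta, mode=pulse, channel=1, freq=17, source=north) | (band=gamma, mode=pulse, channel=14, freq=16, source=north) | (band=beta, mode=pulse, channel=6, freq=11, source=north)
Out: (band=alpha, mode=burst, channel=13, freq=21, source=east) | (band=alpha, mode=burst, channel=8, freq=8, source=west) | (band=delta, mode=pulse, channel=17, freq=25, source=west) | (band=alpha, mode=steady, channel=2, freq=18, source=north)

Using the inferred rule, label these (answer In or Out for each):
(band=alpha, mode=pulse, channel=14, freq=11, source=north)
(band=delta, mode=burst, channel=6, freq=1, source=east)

All 'In' examples share one property — mode is pulse AND source is north — and every 'Out' example lacks it.
In: (band=alpha, mode=pulse, channel=14, freq=11, source=north), since mode is pulse, source is north.
Out: (band=delta, mode=burst, channel=6, freq=1, source=east), since mode is burst, source is east.

In, Out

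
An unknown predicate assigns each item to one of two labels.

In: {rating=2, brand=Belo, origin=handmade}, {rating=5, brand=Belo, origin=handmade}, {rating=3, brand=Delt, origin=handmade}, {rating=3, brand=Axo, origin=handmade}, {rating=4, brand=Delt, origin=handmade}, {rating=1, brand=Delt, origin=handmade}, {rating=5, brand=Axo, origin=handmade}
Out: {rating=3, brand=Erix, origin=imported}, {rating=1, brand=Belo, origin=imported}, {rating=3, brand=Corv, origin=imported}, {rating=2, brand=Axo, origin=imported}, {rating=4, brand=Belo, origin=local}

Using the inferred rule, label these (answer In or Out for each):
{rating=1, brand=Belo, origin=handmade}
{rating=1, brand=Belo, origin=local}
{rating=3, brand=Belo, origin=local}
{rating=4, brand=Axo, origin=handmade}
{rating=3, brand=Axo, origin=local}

In, Out, Out, In, Out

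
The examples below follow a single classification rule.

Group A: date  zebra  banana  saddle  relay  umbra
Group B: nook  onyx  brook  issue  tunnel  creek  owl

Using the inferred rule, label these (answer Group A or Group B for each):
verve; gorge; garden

Group B, Group B, Group A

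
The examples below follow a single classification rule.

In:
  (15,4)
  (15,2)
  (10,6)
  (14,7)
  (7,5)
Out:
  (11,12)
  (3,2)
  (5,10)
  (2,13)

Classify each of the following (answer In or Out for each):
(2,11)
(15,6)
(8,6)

The rule appears to be: first > second AND sum ≥ 12.

Out, In, In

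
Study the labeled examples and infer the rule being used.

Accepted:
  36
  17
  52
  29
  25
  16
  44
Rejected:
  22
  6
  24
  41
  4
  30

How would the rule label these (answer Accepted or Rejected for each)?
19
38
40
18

Every 'Accepted' example satisfies: digit sum ≥ 7. None of the 'Rejected' examples do.
19 → digit sum 1+9 = 10 → Accepted. 38 → digit sum 3+8 = 11 → Accepted. 40 → digit sum 4+0 = 4 → Rejected. 18 → digit sum 1+8 = 9 → Accepted.

Accepted, Accepted, Rejected, Accepted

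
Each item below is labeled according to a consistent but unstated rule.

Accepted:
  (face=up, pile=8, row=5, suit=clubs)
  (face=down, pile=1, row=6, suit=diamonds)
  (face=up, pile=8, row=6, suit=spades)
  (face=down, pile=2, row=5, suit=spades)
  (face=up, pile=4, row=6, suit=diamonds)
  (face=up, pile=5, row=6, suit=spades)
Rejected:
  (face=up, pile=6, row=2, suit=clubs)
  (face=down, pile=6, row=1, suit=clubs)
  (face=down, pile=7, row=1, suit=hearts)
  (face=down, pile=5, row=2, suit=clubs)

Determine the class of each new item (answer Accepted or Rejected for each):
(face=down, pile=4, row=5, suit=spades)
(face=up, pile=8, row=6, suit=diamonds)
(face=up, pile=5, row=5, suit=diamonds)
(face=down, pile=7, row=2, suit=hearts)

All 'Accepted' examples share one property — row ≥ 5 — and every 'Rejected' example lacks it.

Accepted, Accepted, Accepted, Rejected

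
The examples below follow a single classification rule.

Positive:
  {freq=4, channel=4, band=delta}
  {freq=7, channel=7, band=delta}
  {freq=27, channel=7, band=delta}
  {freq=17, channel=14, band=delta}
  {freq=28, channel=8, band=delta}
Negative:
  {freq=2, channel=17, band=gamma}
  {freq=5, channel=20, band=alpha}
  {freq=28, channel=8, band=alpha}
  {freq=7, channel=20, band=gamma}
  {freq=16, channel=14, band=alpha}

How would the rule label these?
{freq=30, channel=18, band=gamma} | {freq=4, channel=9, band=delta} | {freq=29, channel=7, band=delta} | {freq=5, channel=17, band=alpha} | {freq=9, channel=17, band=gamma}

Negative, Positive, Positive, Negative, Negative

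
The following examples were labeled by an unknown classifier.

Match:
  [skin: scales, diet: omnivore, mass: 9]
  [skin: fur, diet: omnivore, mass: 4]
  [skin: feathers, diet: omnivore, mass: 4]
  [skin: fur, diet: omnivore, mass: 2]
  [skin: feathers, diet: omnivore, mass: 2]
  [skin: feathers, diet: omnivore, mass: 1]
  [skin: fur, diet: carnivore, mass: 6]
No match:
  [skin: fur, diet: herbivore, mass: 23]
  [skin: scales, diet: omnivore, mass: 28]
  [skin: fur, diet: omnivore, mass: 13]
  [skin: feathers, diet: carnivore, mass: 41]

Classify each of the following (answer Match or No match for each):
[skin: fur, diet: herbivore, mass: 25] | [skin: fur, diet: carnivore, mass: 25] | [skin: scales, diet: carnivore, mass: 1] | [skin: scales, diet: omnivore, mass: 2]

No match, No match, Match, Match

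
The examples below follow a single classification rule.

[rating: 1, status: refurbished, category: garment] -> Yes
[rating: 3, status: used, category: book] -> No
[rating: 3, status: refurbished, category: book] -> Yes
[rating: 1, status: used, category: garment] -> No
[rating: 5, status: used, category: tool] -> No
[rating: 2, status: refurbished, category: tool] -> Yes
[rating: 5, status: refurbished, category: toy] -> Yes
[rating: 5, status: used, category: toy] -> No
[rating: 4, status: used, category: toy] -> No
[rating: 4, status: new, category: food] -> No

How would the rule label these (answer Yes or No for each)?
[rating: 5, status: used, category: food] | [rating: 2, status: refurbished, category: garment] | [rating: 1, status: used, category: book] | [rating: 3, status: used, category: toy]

No, Yes, No, No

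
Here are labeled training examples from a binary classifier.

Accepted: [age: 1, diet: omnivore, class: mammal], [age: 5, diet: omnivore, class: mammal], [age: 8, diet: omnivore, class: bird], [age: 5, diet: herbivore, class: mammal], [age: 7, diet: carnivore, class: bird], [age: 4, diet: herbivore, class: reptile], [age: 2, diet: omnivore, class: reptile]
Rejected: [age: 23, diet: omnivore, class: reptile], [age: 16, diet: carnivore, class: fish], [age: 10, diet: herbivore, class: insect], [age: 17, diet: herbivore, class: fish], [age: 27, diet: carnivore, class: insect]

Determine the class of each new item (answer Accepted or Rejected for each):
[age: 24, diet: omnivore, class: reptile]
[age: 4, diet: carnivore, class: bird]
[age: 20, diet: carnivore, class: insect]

Rejected, Accepted, Rejected

The simplest hypothesis consistent with all the labels is: age ≤ 8.
[age: 24, diet: omnivore, class: reptile]: age = 24 — does not pass, so Rejected. [age: 4, diet: carnivore, class: bird]: age = 4 — satisfies this, so Accepted. [age: 20, diet: carnivore, class: insect]: age = 20 — does not pass, so Rejected.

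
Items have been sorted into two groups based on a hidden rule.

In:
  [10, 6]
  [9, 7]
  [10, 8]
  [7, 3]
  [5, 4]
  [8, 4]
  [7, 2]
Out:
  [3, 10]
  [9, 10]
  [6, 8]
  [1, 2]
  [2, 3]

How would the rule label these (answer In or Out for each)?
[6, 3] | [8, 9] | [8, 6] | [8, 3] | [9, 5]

In, Out, In, In, In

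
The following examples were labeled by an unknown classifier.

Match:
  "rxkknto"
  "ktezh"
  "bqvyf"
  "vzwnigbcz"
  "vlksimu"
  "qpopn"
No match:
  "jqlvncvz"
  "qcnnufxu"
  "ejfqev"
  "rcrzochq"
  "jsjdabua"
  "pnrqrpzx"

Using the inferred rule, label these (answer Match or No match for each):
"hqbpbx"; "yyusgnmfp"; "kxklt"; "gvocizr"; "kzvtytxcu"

Checking candidate rules against both groups, what survives is: odd length.
No match: "hqbpbx", since length 6.
Match: "yyusgnmfp", since length 9.
Match: "kxklt", since length 5.
Match: "gvocizr", since length 7.
Match: "kzvtytxcu", since length 9.

No match, Match, Match, Match, Match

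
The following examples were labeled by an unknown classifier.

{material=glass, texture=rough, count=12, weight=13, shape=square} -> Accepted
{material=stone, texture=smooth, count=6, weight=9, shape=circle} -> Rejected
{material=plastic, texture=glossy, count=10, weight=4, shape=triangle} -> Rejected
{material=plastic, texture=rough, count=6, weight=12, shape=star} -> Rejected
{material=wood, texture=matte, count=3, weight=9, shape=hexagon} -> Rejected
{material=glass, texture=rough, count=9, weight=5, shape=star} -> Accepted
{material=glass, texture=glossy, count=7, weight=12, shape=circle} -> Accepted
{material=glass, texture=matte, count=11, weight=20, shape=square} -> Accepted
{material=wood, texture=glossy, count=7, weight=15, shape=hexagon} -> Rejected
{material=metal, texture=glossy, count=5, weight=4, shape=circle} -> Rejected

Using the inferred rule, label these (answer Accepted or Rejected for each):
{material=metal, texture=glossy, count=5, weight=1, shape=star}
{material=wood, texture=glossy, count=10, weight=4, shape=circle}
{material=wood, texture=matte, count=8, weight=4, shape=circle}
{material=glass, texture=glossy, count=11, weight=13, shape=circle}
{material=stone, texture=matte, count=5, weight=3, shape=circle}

Rejected, Rejected, Rejected, Accepted, Rejected

All 'Accepted' examples share one property — material is glass — and every 'Rejected' example lacks it.
{material=metal, texture=glossy, count=5, weight=1, shape=star}: Rejected (material is metal).
{material=wood, texture=glossy, count=10, weight=4, shape=circle}: Rejected (material is wood).
{material=wood, texture=matte, count=8, weight=4, shape=circle}: Rejected (material is wood).
{material=glass, texture=glossy, count=11, weight=13, shape=circle}: Accepted (material is glass).
{material=stone, texture=matte, count=5, weight=3, shape=circle}: Rejected (material is stone).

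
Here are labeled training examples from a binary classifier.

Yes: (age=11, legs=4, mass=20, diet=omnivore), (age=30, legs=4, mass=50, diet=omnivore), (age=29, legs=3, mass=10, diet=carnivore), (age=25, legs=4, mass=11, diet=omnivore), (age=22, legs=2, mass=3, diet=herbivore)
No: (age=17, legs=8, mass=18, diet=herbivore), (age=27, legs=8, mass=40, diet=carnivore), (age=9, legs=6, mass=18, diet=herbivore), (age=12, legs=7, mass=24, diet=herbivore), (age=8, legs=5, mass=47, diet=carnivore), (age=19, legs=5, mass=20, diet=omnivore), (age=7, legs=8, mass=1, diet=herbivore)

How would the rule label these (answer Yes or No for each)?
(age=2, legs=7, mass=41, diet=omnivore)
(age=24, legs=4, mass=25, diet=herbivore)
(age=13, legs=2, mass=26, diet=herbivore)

No, Yes, Yes

The common property of the 'Yes' items is: legs ≤ 4. No 'No' item has it.
No: (age=2, legs=7, mass=41, diet=omnivore), since legs = 7.
Yes: (age=24, legs=4, mass=25, diet=herbivore), since legs = 4.
Yes: (age=13, legs=2, mass=26, diet=herbivore), since legs = 2.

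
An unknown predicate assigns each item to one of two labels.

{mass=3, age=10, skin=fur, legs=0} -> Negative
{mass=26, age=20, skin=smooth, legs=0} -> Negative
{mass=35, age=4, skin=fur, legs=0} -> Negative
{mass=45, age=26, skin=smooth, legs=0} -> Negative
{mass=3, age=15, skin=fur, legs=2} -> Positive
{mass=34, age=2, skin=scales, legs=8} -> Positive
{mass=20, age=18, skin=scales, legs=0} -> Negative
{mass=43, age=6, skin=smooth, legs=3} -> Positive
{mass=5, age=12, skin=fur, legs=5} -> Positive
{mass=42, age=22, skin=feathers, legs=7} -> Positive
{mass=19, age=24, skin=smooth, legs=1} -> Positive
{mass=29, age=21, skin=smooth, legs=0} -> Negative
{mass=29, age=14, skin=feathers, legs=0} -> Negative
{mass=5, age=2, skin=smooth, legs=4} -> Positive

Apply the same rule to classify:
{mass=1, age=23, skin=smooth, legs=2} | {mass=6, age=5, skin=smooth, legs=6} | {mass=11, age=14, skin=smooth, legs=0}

The pattern is that an item is 'Positive' exactly when: legs ≥ 1.
{mass=1, age=23, skin=smooth, legs=2}: legs = 2, checks out → Positive.
{mass=6, age=5, skin=smooth, legs=6}: legs = 6, checks out → Positive.
{mass=11, age=14, skin=smooth, legs=0}: legs = 0, fails the rule → Negative.

Positive, Positive, Negative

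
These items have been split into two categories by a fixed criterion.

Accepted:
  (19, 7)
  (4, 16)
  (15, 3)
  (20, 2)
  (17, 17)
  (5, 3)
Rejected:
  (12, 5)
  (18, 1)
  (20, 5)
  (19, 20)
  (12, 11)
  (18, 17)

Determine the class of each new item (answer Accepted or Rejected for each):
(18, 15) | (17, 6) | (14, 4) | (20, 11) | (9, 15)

Rejected, Rejected, Accepted, Rejected, Accepted

All 'Accepted' examples share one property — sum is even — and every 'Rejected' example lacks it.
(18, 15): Rejected (18+15 = 33). (17, 6): Rejected (17+6 = 23). (14, 4): Accepted (14+4 = 18). (20, 11): Rejected (20+11 = 31). (9, 15): Accepted (9+15 = 24).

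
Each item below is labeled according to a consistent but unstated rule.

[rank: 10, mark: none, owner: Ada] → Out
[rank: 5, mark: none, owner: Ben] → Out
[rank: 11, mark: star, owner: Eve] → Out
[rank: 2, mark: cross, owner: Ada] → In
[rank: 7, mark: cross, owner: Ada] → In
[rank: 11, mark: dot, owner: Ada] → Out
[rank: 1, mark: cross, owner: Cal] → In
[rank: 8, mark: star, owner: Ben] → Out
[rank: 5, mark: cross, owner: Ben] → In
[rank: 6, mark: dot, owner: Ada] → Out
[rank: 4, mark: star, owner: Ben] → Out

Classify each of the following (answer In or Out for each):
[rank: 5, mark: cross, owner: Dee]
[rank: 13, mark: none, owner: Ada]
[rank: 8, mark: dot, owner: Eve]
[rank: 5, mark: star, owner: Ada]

The common property of the 'In' items is: mark is cross. No 'Out' item has it.
In: [rank: 5, mark: cross, owner: Dee], since mark is cross. Out: [rank: 13, mark: none, owner: Ada], since mark is none. Out: [rank: 8, mark: dot, owner: Eve], since mark is dot. Out: [rank: 5, mark: star, owner: Ada], since mark is star.

In, Out, Out, Out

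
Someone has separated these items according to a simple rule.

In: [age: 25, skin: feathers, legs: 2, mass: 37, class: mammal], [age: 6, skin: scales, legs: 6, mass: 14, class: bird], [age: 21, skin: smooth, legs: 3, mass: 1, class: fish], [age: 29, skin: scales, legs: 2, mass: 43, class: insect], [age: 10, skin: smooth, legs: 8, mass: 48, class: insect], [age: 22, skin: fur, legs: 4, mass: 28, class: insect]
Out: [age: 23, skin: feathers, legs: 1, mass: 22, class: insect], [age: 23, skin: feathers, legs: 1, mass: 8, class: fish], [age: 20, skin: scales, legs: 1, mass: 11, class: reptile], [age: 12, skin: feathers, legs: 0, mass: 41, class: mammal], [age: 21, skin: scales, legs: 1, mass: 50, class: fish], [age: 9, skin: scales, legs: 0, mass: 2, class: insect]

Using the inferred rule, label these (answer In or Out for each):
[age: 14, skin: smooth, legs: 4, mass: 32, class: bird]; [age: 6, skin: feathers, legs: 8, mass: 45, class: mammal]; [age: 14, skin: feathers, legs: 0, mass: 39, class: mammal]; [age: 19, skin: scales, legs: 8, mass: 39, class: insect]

'In' ⟺ legs ≥ 2.

In, In, Out, In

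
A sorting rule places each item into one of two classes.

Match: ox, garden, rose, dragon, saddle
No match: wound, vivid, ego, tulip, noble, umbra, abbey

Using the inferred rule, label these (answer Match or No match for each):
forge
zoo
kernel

The classifier is using: even length.
forge: length 5, fails the rule → No match.
zoo: length 3, fails the rule → No match.
kernel: length 6, qualifies → Match.

No match, No match, Match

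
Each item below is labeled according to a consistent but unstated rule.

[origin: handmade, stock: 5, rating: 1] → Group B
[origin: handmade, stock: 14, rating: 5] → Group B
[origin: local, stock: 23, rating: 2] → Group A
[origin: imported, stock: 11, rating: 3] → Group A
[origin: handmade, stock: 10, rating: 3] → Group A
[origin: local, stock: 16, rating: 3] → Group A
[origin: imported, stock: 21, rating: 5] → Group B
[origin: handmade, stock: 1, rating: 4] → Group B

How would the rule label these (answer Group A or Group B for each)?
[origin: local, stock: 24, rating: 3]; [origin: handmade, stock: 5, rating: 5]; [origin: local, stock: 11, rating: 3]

Group A, Group B, Group A

The distinguishing property — rating ≥ 2 AND rating ≤ 3 — holds for all the 'Group A' cases and none of the 'Group B' cases.
[origin: local, stock: 24, rating: 3]: Group A (rating = 3).
[origin: handmade, stock: 5, rating: 5]: Group B (rating = 5).
[origin: local, stock: 11, rating: 3]: Group A (rating = 3).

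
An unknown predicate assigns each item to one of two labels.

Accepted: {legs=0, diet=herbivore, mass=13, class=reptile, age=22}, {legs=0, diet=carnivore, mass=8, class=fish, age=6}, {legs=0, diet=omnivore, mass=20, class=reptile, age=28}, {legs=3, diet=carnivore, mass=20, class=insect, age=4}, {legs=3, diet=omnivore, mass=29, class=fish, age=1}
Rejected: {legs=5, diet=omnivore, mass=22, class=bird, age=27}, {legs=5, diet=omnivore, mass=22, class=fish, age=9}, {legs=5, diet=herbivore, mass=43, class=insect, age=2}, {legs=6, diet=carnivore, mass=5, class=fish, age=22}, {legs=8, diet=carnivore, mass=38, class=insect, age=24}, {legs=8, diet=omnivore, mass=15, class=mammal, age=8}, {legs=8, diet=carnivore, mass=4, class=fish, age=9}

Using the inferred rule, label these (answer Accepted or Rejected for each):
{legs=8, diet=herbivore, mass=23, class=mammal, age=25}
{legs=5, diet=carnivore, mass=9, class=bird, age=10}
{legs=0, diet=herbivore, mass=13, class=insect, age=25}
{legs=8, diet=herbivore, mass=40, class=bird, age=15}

One predicate separates the groups cleanly: legs ≤ 3.
{legs=8, diet=herbivore, mass=23, class=mammal, age=25}: legs = 8, fails the rule → Rejected. {legs=5, diet=carnivore, mass=9, class=bird, age=10}: legs = 5, fails the rule → Rejected. {legs=0, diet=herbivore, mass=13, class=insect, age=25}: legs = 0, checks out → Accepted. {legs=8, diet=herbivore, mass=40, class=bird, age=15}: legs = 8, fails the rule → Rejected.

Rejected, Rejected, Accepted, Rejected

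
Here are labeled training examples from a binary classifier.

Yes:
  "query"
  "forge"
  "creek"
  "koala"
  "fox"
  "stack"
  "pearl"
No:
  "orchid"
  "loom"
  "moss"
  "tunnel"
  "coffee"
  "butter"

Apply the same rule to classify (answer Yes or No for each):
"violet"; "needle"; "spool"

No, No, Yes

Looking at the examples, the only property every 'Yes' case has and every 'No' case lacks is: odd length.
"violet": length 6 — fails this test, so No. "needle": length 6 — fails this test, so No. "spool": length 5 — passes, so Yes.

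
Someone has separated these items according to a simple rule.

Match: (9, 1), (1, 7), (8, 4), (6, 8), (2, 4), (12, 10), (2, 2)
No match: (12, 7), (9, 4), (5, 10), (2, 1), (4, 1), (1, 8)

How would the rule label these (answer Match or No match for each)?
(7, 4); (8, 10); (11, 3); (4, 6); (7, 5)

No match, Match, Match, Match, Match

Every 'Match' example satisfies: sum is even. None of the 'No match' examples do.
(7, 4): No match (7+4 = 11). (8, 10): Match (8+10 = 18). (11, 3): Match (11+3 = 14). (4, 6): Match (4+6 = 10). (7, 5): Match (7+5 = 12).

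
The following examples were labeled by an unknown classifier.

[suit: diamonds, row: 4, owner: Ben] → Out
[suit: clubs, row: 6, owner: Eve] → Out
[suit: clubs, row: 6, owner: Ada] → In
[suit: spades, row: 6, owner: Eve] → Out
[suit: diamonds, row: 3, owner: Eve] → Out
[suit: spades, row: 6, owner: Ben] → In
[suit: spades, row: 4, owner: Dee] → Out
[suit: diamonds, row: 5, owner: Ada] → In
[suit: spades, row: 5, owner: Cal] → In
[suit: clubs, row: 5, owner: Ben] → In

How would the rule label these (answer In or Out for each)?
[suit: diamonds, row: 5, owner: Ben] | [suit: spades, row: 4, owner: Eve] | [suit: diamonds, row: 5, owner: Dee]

The distinguishing property — owner is not Eve AND row ≥ 5 — holds for all the 'In' cases and none of the 'Out' cases.

In, Out, In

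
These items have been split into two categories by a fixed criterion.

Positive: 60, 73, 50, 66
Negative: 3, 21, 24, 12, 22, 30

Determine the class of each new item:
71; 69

Positive, Positive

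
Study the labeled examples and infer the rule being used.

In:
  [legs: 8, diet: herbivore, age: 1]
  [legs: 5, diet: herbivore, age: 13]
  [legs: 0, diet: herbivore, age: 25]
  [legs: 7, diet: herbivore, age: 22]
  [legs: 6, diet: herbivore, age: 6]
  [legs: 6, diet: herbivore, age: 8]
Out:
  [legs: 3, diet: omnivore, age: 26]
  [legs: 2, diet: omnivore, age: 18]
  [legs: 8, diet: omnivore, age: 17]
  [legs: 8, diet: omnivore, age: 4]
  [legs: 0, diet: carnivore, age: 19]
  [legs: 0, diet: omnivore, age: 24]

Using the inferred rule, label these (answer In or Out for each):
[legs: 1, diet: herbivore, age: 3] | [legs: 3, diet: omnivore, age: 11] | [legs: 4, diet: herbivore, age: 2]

In, Out, In

One predicate separates the groups cleanly: diet is herbivore.
[legs: 1, diet: herbivore, age: 3] → diet is herbivore → In. [legs: 3, diet: omnivore, age: 11] → diet is omnivore → Out. [legs: 4, diet: herbivore, age: 2] → diet is herbivore → In.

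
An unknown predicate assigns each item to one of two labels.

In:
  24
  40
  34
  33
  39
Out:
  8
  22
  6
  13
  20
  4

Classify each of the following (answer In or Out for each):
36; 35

In, In

One predicate separates the groups cleanly: at least 24.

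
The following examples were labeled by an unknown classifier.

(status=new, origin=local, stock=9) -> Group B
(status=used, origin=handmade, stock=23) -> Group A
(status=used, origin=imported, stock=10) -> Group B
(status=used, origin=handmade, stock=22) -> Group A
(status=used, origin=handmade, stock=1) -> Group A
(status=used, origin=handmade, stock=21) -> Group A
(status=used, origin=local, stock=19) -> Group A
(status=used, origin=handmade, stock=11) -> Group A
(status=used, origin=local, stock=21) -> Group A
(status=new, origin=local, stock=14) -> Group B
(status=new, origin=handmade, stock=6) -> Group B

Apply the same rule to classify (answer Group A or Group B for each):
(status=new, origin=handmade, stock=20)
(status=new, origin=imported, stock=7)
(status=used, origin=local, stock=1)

The pattern is that an item is 'Group A' exactly when: status is used AND stock ≠ 10.
Group B: (status=new, origin=handmade, stock=20), since status is new, stock = 20. Group B: (status=new, origin=imported, stock=7), since status is new, stock = 7. Group A: (status=used, origin=local, stock=1), since status is used, stock = 1.

Group B, Group B, Group A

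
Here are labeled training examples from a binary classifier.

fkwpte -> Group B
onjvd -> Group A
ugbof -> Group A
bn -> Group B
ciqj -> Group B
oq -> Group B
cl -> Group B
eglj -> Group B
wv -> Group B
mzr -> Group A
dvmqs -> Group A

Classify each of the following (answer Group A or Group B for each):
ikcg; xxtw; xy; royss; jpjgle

Group B, Group B, Group B, Group A, Group B

All 'Group A' examples share one property — odd length — and every 'Group B' example lacks it.
ikcg → length 4 → Group B. xxtw → length 4 → Group B. xy → length 2 → Group B. royss → length 5 → Group A. jpjgle → length 6 → Group B.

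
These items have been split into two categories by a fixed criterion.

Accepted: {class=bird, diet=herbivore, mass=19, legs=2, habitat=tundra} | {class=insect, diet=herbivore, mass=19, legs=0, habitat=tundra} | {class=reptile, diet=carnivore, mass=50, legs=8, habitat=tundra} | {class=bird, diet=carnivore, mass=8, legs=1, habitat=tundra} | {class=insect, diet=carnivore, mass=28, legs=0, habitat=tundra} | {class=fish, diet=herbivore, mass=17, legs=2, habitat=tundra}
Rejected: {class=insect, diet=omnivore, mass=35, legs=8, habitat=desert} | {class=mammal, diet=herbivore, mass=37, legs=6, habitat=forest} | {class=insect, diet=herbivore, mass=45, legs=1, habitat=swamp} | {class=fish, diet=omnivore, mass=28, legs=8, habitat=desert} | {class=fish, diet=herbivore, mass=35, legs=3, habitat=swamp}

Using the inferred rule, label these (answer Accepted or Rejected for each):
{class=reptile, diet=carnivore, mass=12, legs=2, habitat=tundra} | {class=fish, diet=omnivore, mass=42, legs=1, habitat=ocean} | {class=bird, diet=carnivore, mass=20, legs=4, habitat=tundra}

One predicate separates the groups cleanly: habitat is tundra.
{class=reptile, diet=carnivore, mass=12, legs=2, habitat=tundra}: habitat is tundra — fits, so Accepted. {class=fish, diet=omnivore, mass=42, legs=1, habitat=ocean}: habitat is ocean — doesn't qualify, so Rejected. {class=bird, diet=carnivore, mass=20, legs=4, habitat=tundra}: habitat is tundra — fits, so Accepted.

Accepted, Rejected, Accepted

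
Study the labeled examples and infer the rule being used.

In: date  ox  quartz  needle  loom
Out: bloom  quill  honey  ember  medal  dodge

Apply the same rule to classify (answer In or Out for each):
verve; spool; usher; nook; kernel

Rule: even length. This holds for each 'In' example and fails for each 'Out' one.

Out, Out, Out, In, In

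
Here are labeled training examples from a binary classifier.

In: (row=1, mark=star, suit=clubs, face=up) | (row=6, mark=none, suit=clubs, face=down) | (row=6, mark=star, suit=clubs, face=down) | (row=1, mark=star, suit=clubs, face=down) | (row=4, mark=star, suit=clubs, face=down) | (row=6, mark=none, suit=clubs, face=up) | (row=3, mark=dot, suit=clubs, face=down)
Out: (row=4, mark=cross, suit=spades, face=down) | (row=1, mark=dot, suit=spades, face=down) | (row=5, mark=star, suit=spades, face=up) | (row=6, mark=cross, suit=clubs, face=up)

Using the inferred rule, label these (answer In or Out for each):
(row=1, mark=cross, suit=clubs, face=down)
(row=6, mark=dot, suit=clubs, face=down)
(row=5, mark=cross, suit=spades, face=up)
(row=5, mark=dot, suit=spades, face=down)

The simplest hypothesis consistent with all the labels is: mark is not cross AND suit is clubs.
(row=1, mark=cross, suit=clubs, face=down): mark is cross, suit is clubs, fails this test → Out.
(row=6, mark=dot, suit=clubs, face=down): mark is dot, suit is clubs, passes → In.
(row=5, mark=cross, suit=spades, face=up): mark is cross, suit is spades, fails this test → Out.
(row=5, mark=dot, suit=spades, face=down): mark is dot, suit is spades, fails this test → Out.

Out, In, Out, Out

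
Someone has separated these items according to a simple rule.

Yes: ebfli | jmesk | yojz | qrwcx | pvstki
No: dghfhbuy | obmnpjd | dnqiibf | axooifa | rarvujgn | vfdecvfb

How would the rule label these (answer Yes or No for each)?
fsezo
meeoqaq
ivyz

'Yes' ⟺ length ≤ 6.

Yes, No, Yes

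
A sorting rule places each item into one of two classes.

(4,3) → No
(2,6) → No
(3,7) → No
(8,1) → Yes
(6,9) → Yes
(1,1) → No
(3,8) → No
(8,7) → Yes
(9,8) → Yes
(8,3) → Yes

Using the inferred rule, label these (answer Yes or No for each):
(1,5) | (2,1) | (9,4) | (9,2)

No, No, Yes, Yes

'Yes' ⟺ first ≥ 6.
(1,5) → first 1 → No.
(2,1) → first 2 → No.
(9,4) → first 9 → Yes.
(9,2) → first 9 → Yes.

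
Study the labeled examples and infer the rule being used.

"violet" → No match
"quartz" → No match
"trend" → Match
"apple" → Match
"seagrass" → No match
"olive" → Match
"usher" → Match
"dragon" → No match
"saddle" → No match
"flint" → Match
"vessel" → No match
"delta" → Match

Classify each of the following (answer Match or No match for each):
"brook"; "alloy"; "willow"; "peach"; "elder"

Match, Match, No match, Match, Match

One predicate separates the groups cleanly: odd length.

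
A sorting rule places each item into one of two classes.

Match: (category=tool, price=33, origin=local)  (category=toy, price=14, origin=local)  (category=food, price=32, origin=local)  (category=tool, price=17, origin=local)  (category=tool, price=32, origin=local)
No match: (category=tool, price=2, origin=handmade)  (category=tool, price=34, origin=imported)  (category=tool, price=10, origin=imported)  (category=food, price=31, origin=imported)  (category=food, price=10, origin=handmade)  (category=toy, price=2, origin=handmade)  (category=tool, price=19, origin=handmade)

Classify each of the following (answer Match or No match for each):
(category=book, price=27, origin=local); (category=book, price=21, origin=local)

Match, Match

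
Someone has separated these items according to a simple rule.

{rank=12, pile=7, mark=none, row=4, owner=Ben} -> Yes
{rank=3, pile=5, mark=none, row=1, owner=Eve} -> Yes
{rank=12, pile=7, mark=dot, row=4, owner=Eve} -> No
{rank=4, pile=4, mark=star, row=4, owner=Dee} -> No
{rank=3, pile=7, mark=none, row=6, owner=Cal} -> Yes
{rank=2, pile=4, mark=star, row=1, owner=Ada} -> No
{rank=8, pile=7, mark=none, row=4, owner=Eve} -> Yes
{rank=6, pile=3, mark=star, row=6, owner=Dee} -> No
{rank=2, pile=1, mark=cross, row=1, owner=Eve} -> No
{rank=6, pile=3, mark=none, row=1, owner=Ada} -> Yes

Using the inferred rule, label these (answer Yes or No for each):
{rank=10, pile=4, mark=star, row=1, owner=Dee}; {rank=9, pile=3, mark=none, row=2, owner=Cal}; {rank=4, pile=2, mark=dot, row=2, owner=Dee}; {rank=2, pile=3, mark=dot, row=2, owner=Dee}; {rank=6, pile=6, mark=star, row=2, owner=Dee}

No, Yes, No, No, No

Every 'Yes' example satisfies: mark is none. None of the 'No' examples do.
{rank=10, pile=4, mark=star, row=1, owner=Dee} — mark is star, hence No. {rank=9, pile=3, mark=none, row=2, owner=Cal} — mark is none, hence Yes. {rank=4, pile=2, mark=dot, row=2, owner=Dee} — mark is dot, hence No. {rank=2, pile=3, mark=dot, row=2, owner=Dee} — mark is dot, hence No. {rank=6, pile=6, mark=star, row=2, owner=Dee} — mark is star, hence No.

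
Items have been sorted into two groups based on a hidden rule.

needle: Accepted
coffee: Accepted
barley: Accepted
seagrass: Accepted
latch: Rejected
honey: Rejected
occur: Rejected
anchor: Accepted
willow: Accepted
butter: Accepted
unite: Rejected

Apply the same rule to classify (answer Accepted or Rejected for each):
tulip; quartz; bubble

Rejected, Accepted, Accepted

The simplest hypothesis consistent with all the labels is: even length.
tulip: length 5 — does not satisfy this, so Rejected.
quartz: length 6 — satisfies this, so Accepted.
bubble: length 6 — satisfies this, so Accepted.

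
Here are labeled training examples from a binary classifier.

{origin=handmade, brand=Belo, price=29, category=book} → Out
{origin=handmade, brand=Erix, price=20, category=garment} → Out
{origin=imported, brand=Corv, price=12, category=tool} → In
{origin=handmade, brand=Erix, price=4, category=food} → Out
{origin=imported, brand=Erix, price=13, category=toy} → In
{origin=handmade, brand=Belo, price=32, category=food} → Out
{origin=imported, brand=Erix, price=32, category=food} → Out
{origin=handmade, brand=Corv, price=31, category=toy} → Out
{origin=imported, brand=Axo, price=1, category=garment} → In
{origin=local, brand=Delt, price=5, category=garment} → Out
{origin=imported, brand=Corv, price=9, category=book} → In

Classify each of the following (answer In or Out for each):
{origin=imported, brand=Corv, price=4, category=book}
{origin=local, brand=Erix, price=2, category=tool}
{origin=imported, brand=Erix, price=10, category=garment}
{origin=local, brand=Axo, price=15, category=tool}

In, Out, In, Out

'In' ⟺ origin is imported AND price ≤ 13.
{origin=imported, brand=Corv, price=4, category=book}: origin is imported, price = 4, has this property → In. {origin=local, brand=Erix, price=2, category=tool}: origin is local, price = 2, does not fit → Out. {origin=imported, brand=Erix, price=10, category=garment}: origin is imported, price = 10, has this property → In. {origin=local, brand=Axo, price=15, category=tool}: origin is local, price = 15, does not fit → Out.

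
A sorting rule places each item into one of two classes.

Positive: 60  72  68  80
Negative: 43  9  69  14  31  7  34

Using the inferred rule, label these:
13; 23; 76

All 'Positive' examples share one property — multiple of 4 — and every 'Negative' example lacks it.
13 — 13 = 4·3 + 1, hence Negative.
23 — 23 = 4·5 + 3, hence Negative.
76 — 76 = 4·19, hence Positive.

Negative, Negative, Positive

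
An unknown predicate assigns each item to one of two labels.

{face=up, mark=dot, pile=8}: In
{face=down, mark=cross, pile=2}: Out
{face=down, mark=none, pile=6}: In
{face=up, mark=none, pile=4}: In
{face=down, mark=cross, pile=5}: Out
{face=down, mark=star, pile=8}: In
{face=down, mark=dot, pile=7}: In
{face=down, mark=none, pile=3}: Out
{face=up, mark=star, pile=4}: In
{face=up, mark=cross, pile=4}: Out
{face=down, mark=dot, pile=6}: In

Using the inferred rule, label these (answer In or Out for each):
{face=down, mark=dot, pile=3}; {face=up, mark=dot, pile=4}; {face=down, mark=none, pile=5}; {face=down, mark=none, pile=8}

Out, In, In, In

A rule that fits every label: mark is not cross AND pile ≥ 4 — true of each 'In' example, false of each 'Out' one.
{face=down, mark=dot, pile=3}: mark is dot, pile = 3, doesn't qualify → Out.
{face=up, mark=dot, pile=4}: mark is dot, pile = 4, passes → In.
{face=down, mark=none, pile=5}: mark is none, pile = 5, passes → In.
{face=down, mark=none, pile=8}: mark is none, pile = 8, passes → In.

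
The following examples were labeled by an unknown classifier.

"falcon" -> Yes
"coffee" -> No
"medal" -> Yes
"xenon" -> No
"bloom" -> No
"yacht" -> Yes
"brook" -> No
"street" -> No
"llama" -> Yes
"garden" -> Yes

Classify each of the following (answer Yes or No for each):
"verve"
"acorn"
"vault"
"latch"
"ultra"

The rule appears to be: contains 'a'.
"verve": No (no 'a').
"acorn": Yes (has 'a').
"vault": Yes (has 'a').
"latch": Yes (has 'a').
"ultra": Yes (has 'a').

No, Yes, Yes, Yes, Yes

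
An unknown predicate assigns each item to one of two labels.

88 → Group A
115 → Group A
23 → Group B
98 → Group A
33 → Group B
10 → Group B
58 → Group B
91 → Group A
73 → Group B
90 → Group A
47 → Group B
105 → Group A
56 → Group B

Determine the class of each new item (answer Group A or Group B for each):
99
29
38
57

Group A, Group B, Group B, Group B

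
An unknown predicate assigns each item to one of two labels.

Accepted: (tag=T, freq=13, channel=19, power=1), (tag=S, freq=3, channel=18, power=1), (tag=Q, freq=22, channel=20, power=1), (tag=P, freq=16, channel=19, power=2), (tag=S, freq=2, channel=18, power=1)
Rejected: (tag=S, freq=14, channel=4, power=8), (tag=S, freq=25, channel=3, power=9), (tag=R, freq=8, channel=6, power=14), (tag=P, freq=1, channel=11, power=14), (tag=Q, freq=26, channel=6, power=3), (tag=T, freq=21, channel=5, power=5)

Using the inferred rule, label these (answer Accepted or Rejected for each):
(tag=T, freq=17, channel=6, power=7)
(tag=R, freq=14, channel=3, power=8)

Rejected, Rejected

'Accepted' ⟺ power ≤ 2.
Rejected: (tag=T, freq=17, channel=6, power=7), since power = 7. Rejected: (tag=R, freq=14, channel=3, power=8), since power = 8.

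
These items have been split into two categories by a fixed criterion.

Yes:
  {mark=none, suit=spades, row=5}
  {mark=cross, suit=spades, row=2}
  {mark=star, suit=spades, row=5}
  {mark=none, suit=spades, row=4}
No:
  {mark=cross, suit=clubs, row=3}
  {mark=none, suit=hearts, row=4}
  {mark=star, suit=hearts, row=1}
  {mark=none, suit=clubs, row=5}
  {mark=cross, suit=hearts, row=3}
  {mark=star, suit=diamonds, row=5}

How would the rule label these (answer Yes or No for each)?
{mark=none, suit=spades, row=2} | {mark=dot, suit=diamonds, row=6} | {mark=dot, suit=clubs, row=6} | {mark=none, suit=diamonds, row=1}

Yes, No, No, No

The rule appears to be: suit is spades.
{mark=none, suit=spades, row=2} — suit is spades, hence Yes.
{mark=dot, suit=diamonds, row=6} — suit is diamonds, hence No.
{mark=dot, suit=clubs, row=6} — suit is clubs, hence No.
{mark=none, suit=diamonds, row=1} — suit is diamonds, hence No.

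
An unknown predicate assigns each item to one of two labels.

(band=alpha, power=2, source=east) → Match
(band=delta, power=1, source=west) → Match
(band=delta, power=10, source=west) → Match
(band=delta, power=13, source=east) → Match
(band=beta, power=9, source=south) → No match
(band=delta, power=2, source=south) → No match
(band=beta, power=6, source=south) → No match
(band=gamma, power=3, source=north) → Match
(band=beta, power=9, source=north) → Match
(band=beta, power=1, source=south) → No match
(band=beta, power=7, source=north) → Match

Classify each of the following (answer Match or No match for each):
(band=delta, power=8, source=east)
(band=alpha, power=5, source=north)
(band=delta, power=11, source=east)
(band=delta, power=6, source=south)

Match, Match, Match, No match

Checking candidate rules against both groups, what survives is: source is not south.
(band=delta, power=8, source=east): source is east, qualifies → Match. (band=alpha, power=5, source=north): source is north, qualifies → Match. (band=delta, power=11, source=east): source is east, qualifies → Match. (band=delta, power=6, source=south): source is south, does not fit → No match.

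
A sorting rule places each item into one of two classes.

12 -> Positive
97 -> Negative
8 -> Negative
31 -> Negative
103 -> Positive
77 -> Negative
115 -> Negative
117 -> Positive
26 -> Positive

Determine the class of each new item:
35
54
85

Negative, Positive, Negative

The rule appears to be: ≡ 5 (mod 7).
35: 35 mod 7 = 0, does not fit → Negative.
54: 54 mod 7 = 5, has this property → Positive.
85: 85 mod 7 = 1, does not fit → Negative.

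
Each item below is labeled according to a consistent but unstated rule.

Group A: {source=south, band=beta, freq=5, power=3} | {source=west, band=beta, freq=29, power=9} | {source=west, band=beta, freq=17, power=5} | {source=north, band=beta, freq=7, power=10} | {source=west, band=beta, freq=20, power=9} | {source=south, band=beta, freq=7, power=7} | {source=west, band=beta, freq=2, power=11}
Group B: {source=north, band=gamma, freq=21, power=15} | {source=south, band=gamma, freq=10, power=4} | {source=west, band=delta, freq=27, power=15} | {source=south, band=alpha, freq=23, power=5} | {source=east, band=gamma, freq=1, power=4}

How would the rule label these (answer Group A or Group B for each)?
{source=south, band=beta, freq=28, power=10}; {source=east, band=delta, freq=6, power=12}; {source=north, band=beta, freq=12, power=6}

Group A, Group B, Group A

Rule: band is beta. This holds for each 'Group A' example and fails for each 'Group B' one.
{source=south, band=beta, freq=28, power=10} — band is beta, hence Group A. {source=east, band=delta, freq=6, power=12} — band is delta, hence Group B. {source=north, band=beta, freq=12, power=6} — band is beta, hence Group A.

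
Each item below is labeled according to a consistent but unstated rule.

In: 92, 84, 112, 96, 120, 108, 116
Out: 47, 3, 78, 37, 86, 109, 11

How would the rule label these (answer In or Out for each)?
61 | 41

Out, Out

The classifier is using: multiple of 4.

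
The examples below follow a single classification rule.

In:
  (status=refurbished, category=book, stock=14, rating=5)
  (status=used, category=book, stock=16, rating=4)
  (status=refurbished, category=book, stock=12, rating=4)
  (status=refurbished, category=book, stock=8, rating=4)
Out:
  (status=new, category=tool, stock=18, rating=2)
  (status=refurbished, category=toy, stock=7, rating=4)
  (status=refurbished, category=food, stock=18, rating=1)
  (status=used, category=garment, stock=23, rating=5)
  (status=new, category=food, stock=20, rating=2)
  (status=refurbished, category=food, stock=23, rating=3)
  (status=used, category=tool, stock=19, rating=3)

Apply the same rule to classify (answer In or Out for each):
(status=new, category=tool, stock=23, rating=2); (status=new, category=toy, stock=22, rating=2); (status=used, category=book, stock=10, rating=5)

Out, Out, In

The rule appears to be: category is book.
(status=new, category=tool, stock=23, rating=2) → category is tool → Out. (status=new, category=toy, stock=22, rating=2) → category is toy → Out. (status=used, category=book, stock=10, rating=5) → category is book → In.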